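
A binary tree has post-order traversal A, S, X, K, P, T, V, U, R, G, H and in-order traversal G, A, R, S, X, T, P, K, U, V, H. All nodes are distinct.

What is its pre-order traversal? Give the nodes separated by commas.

H, G, R, A, U, T, X, S, P, K, V

The last element of post-order is the root; it splits in-order into left and right subtrees.
Root H: left subtree has 10 nodes {G, A, R, S, X, T, P, K, U, V}, right has 0 { }.
  Root G: left subtree has 0 nodes { }, right has 9 {A, R, S, X, T, P, K, U, V}.
    Root R: left subtree has 1 node {A}, right has 7 {S, X, T, P, K, U, V}.
      Root U: left subtree has 5 nodes {S, X, T, P, K}, right has 1 {V}.
        Root T: left subtree has 2 nodes {S, X}, right has 2 {P, K}.
          Root X: left subtree has 1 node {S}, right has 0 { }.
          Root P: left subtree has 0 nodes { }, right has 1 {K}.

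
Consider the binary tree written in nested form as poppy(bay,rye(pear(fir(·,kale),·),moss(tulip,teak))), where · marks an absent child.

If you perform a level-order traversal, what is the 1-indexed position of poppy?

1

Level-order visits nodes level by level from the root, left to right within each level.
Level 0: poppy
Level 1: bay, rye
Level 2: pear, moss
Level 3: fir, tulip, teak
Level 4: kale
Full level-order sequence: poppy, bay, rye, pear, moss, fir, tulip, teak, kale.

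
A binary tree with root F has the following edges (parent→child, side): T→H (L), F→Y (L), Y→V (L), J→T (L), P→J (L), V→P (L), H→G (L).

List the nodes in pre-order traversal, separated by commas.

F, Y, V, P, J, T, H, G

Pre-order visits the node, then its left subtree, then its right subtree.
Visit F.
At F: go left to Y.
  Visit Y.
  At Y: go left to V.
    Visit V.
    At V: go left to P.
      Visit P.
      At P: go left to J.
        Visit J.
        At J: go left to T.
          Visit T.
          At T: go left to H.
            Visit H.
            At H: go left to G.
              G is a leaf — visit G.
            At H: no right child.
          At T: no right child.
        At J: no right child.
      At P: no right child.
    At V: no right child.
  At Y: no right child.
At F: no right child.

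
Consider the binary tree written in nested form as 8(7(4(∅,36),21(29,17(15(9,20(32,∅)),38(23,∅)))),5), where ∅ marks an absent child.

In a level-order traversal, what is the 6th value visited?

36

Level-order visits nodes level by level from the root, left to right within each level.
Level 0: 8
Level 1: 7, 5
Level 2: 4, 21
Level 3: 36, 29, 17
Level 4: 15, 38
Level 5: 9, 20, 23
Level 6: 32
Full level-order sequence: 8, 7, 5, 4, 21, 36, 29, 17, 15, 38, 9, 20, 23, 32.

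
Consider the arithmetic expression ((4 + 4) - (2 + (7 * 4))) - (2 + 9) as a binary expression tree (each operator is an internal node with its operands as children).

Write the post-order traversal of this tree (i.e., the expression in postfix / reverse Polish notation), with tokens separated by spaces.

Post-order on an expression tree gives postfix notation: for each operator, emit left operand, right operand, then the operator.

4 4 + 2 7 4 * + - 2 9 + -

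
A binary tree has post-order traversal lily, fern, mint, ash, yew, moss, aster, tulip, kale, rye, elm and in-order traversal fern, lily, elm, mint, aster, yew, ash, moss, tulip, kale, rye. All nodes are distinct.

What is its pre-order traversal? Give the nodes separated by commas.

The last element of post-order is the root; it splits in-order into left and right subtrees.
Root elm: left subtree has 2 nodes {fern, lily}, right has 8 {mint, aster, yew, ash, moss, tulip, kale, rye}.
  Root fern: left subtree has 0 nodes { }, right has 1 {lily}.
  Root rye: left subtree has 7 nodes {mint, aster, yew, ash, moss, tulip, kale}, right has 0 { }.
    Root kale: left subtree has 6 nodes {mint, aster, yew, ash, moss, tulip}, right has 0 { }.
      Root tulip: left subtree has 5 nodes {mint, aster, yew, ash, moss}, right has 0 { }.
        Root aster: left subtree has 1 node {mint}, right has 3 {yew, ash, moss}.
          Root moss: left subtree has 2 nodes {yew, ash}, right has 0 { }.
            Root yew: left subtree has 0 nodes { }, right has 1 {ash}.

elm, fern, lily, rye, kale, tulip, aster, mint, moss, yew, ash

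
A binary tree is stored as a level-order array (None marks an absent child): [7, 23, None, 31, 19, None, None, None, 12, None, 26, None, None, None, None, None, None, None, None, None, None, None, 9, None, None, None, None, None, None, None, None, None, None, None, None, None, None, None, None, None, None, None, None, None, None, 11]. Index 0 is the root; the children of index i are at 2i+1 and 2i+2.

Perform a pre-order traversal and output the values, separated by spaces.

Pre-order visits the node, then its left subtree, then its right subtree.
Visit 7.
At 7: go left to 23.
  Visit 23.
  At 23: go left to 31.
    Visit 31.
    At 31: no left child.
    At 31: go right to 12.
      12 is a leaf — visit 12.
  At 23: go right to 19.
    Visit 19.
    At 19: no left child.
    At 19: go right to 26.
      Visit 26.
      At 26: no left child.
      At 26: go right to 9.
        Visit 9.
        At 9: go left to 11.
          11 is a leaf — visit 11.
        At 9: no right child.
At 7: no right child.

7 23 31 12 19 26 9 11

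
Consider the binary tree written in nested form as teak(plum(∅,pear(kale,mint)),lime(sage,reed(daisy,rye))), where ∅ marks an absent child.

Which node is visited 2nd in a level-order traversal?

plum

Level-order visits nodes level by level from the root, left to right within each level.
Level 0: teak
Level 1: plum, lime
Level 2: pear, sage, reed
Level 3: kale, mint, daisy, rye
Full level-order sequence: teak, plum, lime, pear, sage, reed, kale, mint, daisy, rye.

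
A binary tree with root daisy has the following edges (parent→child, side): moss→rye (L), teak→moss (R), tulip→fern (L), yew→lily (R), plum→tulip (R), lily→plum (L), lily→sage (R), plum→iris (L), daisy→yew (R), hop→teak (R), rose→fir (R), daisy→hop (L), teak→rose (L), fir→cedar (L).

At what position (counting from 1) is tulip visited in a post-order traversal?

10

Post-order visits the left subtree, then the right subtree, then the node.
At daisy: go left to hop.
  At hop: no left child.
  At hop: go right to teak.
    At teak: go left to rose.
      At rose: no left child.
      At rose: go right to fir.
        At fir: go left to cedar.
          cedar is a leaf — visit cedar.
        At fir: no right child.
        Visit fir.
      Visit rose.
    At teak: go right to moss.
      At moss: go left to rye.
        rye is a leaf — visit rye.
      At moss: no right child.
      Visit moss.
    Visit teak.
  Visit hop.
At daisy: go right to yew.
  At yew: no left child.
  At yew: go right to lily.
    At lily: go left to plum.
      At plum: go left to iris.
        iris is a leaf — visit iris.
      At plum: go right to tulip.
        At tulip: go left to fern.
          fern is a leaf — visit fern.
        At tulip: no right child.
        Visit tulip.
      Visit plum.
    At lily: go right to sage.
      sage is a leaf — visit sage.
    Visit lily.
  Visit yew.
Visit daisy.
Full post-order sequence: cedar, fir, rose, rye, moss, teak, hop, iris, fern, tulip, plum, sage, lily, yew, daisy.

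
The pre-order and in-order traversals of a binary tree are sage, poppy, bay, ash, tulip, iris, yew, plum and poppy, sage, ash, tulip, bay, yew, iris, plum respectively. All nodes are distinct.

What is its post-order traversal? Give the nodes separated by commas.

The first element of pre-order is the root; it splits in-order into left and right subtrees.
Root sage: left subtree has 1 node {poppy}, right has 6 {ash, tulip, bay, yew, iris, plum}.
  Root bay: left subtree has 2 nodes {ash, tulip}, right has 3 {yew, iris, plum}.
    Root ash: left subtree has 0 nodes { }, right has 1 {tulip}.
    Root iris: left subtree has 1 node {yew}, right has 1 {plum}.

poppy, tulip, ash, yew, plum, iris, bay, sage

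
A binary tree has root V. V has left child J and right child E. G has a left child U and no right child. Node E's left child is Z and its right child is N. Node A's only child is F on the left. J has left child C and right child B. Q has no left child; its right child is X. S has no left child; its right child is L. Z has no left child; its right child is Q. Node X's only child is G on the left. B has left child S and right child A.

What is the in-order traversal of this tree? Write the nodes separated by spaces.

In-order visits the left subtree, then the node, then the right subtree.
At V: go left to J.
  At J: go left to C.
    C is a leaf — visit C.
  Visit J.
  At J: go right to B.
    At B: go left to S.
      At S: no left child.
      Visit S.
      At S: go right to L.
        L is a leaf — visit L.
    Visit B.
    At B: go right to A.
      At A: go left to F.
        F is a leaf — visit F.
      Visit A.
      At A: no right child.
Visit V.
At V: go right to E.
  At E: go left to Z.
    At Z: no left child.
    Visit Z.
    At Z: go right to Q.
      At Q: no left child.
      Visit Q.
      At Q: go right to X.
        At X: go left to G.
          At G: go left to U.
            U is a leaf — visit U.
          Visit G.
          At G: no right child.
        Visit X.
        At X: no right child.
  Visit E.
  At E: go right to N.
    N is a leaf — visit N.

C J S L B F A V Z Q U G X E N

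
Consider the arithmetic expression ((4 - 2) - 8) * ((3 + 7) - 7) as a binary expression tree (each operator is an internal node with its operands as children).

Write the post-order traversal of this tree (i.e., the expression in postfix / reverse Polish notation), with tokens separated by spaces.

4 2 - 8 - 3 7 + 7 - *

Post-order on an expression tree gives postfix notation: for each operator, emit left operand, right operand, then the operator.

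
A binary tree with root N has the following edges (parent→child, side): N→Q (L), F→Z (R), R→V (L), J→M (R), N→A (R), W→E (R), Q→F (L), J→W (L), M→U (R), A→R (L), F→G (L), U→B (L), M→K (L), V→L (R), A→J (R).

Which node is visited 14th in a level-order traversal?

Level-order visits nodes level by level from the root, left to right within each level.
Level 0: N
Level 1: Q, A
Level 2: F, R, J
Level 3: G, Z, V, W, M
Level 4: L, E, K, U
Level 5: B
Full level-order sequence: N, Q, A, F, R, J, G, Z, V, W, M, L, E, K, U, B.

K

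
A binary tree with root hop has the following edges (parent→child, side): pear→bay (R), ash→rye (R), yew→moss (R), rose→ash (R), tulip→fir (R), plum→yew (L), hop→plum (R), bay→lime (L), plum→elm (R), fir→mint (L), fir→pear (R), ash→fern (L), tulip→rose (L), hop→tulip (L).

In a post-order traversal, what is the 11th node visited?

moss

Post-order visits the left subtree, then the right subtree, then the node.
At hop: go left to tulip.
  At tulip: go left to rose.
    At rose: no left child.
    At rose: go right to ash.
      At ash: go left to fern.
        fern is a leaf — visit fern.
      At ash: go right to rye.
        rye is a leaf — visit rye.
      Visit ash.
    Visit rose.
  At tulip: go right to fir.
    At fir: go left to mint.
      mint is a leaf — visit mint.
    At fir: go right to pear.
      At pear: no left child.
      At pear: go right to bay.
        At bay: go left to lime.
          lime is a leaf — visit lime.
        At bay: no right child.
        Visit bay.
      Visit pear.
    Visit fir.
  Visit tulip.
At hop: go right to plum.
  At plum: go left to yew.
    At yew: no left child.
    At yew: go right to moss.
      moss is a leaf — visit moss.
    Visit yew.
  At plum: go right to elm.
    elm is a leaf — visit elm.
  Visit plum.
Visit hop.
Full post-order sequence: fern, rye, ash, rose, mint, lime, bay, pear, fir, tulip, moss, yew, elm, plum, hop.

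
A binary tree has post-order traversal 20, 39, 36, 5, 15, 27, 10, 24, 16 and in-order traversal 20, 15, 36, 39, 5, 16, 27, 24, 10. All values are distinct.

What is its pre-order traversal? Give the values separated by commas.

The last element of post-order is the root; it splits in-order into left and right subtrees.
Root 16: left subtree has 5 nodes {20, 15, 36, 39, 5}, right has 3 {27, 24, 10}.
  Root 15: left subtree has 1 node {20}, right has 3 {36, 39, 5}.
    Root 5: left subtree has 2 nodes {36, 39}, right has 0 { }.
      Root 36: left subtree has 0 nodes { }, right has 1 {39}.
  Root 24: left subtree has 1 node {27}, right has 1 {10}.

16, 15, 20, 5, 36, 39, 24, 27, 10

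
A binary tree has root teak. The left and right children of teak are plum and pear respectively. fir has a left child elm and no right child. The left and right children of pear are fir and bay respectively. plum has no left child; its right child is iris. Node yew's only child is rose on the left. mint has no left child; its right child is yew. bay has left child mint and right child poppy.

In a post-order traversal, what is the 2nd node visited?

plum

Post-order visits the left subtree, then the right subtree, then the node.
At teak: go left to plum.
  At plum: no left child.
  At plum: go right to iris.
    iris is a leaf — visit iris.
  Visit plum.
At teak: go right to pear.
  At pear: go left to fir.
    At fir: go left to elm.
      elm is a leaf — visit elm.
    At fir: no right child.
    Visit fir.
  At pear: go right to bay.
    At bay: go left to mint.
      At mint: no left child.
      At mint: go right to yew.
        At yew: go left to rose.
          rose is a leaf — visit rose.
        At yew: no right child.
        Visit yew.
      Visit mint.
    At bay: go right to poppy.
      poppy is a leaf — visit poppy.
    Visit bay.
  Visit pear.
Visit teak.
Full post-order sequence: iris, plum, elm, fir, rose, yew, mint, poppy, bay, pear, teak.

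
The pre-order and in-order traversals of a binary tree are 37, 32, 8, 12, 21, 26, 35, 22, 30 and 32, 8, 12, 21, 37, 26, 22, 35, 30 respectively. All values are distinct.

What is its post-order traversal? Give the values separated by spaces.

The first element of pre-order is the root; it splits in-order into left and right subtrees.
Root 37: left subtree has 4 nodes {32, 8, 12, 21}, right has 4 {26, 22, 35, 30}.
  Root 32: left subtree has 0 nodes { }, right has 3 {8, 12, 21}.
    Root 8: left subtree has 0 nodes { }, right has 2 {12, 21}.
      Root 12: left subtree has 0 nodes { }, right has 1 {21}.
  Root 26: left subtree has 0 nodes { }, right has 3 {22, 35, 30}.
    Root 35: left subtree has 1 node {22}, right has 1 {30}.

21 12 8 32 22 30 35 26 37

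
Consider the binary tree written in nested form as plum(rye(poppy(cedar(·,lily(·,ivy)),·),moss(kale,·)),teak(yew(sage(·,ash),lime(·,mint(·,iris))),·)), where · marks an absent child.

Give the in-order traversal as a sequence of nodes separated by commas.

cedar, lily, ivy, poppy, rye, kale, moss, plum, sage, ash, yew, lime, mint, iris, teak

In-order visits the left subtree, then the node, then the right subtree.
At plum: go left to rye.
  At rye: go left to poppy.
    At poppy: go left to cedar.
      At cedar: no left child.
      Visit cedar.
      At cedar: go right to lily.
        At lily: no left child.
        Visit lily.
        At lily: go right to ivy.
          ivy is a leaf — visit ivy.
    Visit poppy.
    At poppy: no right child.
  Visit rye.
  At rye: go right to moss.
    At moss: go left to kale.
      kale is a leaf — visit kale.
    Visit moss.
    At moss: no right child.
Visit plum.
At plum: go right to teak.
  At teak: go left to yew.
    At yew: go left to sage.
      At sage: no left child.
      Visit sage.
      At sage: go right to ash.
        ash is a leaf — visit ash.
    Visit yew.
    At yew: go right to lime.
      At lime: no left child.
      Visit lime.
      At lime: go right to mint.
        At mint: no left child.
        Visit mint.
        At mint: go right to iris.
          iris is a leaf — visit iris.
  Visit teak.
  At teak: no right child.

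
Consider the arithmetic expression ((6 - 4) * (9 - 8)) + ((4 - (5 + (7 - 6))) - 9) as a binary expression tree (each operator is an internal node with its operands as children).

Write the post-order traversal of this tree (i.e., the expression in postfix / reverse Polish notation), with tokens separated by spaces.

Post-order on an expression tree gives postfix notation: for each operator, emit left operand, right operand, then the operator.

6 4 - 9 8 - * 4 5 7 6 - + - 9 - +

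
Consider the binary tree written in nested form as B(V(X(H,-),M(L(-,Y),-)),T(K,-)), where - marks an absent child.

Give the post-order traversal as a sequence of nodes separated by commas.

H, X, Y, L, M, V, K, T, B

Post-order visits the left subtree, then the right subtree, then the node.
At B: go left to V.
  At V: go left to X.
    At X: go left to H.
      H is a leaf — visit H.
    At X: no right child.
    Visit X.
  At V: go right to M.
    At M: go left to L.
      At L: no left child.
      At L: go right to Y.
        Y is a leaf — visit Y.
      Visit L.
    At M: no right child.
    Visit M.
  Visit V.
At B: go right to T.
  At T: go left to K.
    K is a leaf — visit K.
  At T: no right child.
  Visit T.
Visit B.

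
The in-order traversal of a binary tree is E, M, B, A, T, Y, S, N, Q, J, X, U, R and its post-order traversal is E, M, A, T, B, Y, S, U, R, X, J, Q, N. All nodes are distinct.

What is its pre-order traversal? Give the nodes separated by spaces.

The last element of post-order is the root; it splits in-order into left and right subtrees.
Root N: left subtree has 7 nodes {E, M, B, A, T, Y, S}, right has 5 {Q, J, X, U, R}.
  Root S: left subtree has 6 nodes {E, M, B, A, T, Y}, right has 0 { }.
    Root Y: left subtree has 5 nodes {E, M, B, A, T}, right has 0 { }.
      Root B: left subtree has 2 nodes {E, M}, right has 2 {A, T}.
        Root M: left subtree has 1 node {E}, right has 0 { }.
        Root T: left subtree has 1 node {A}, right has 0 { }.
  Root Q: left subtree has 0 nodes { }, right has 4 {J, X, U, R}.
    Root J: left subtree has 0 nodes { }, right has 3 {X, U, R}.
      Root X: left subtree has 0 nodes { }, right has 2 {U, R}.
        Root R: left subtree has 1 node {U}, right has 0 { }.

N S Y B M E T A Q J X R U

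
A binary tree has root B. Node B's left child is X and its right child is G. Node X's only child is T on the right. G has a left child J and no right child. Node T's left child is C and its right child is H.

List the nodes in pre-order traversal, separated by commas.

Pre-order visits the node, then its left subtree, then its right subtree.
Visit B.
At B: go left to X.
  Visit X.
  At X: no left child.
  At X: go right to T.
    Visit T.
    At T: go left to C.
      C is a leaf — visit C.
    At T: go right to H.
      H is a leaf — visit H.
At B: go right to G.
  Visit G.
  At G: go left to J.
    J is a leaf — visit J.
  At G: no right child.

B, X, T, C, H, G, J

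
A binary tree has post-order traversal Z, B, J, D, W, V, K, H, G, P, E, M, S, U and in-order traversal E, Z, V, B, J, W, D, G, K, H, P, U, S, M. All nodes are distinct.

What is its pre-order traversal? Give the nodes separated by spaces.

The last element of post-order is the root; it splits in-order into left and right subtrees.
Root U: left subtree has 11 nodes {E, Z, V, B, J, W, D, G, K, H, P}, right has 2 {S, M}.
  Root E: left subtree has 0 nodes { }, right has 10 {Z, V, B, J, W, D, G, K, H, P}.
    Root P: left subtree has 9 nodes {Z, V, B, J, W, D, G, K, H}, right has 0 { }.
      Root G: left subtree has 6 nodes {Z, V, B, J, W, D}, right has 2 {K, H}.
        Root V: left subtree has 1 node {Z}, right has 4 {B, J, W, D}.
          Root W: left subtree has 2 nodes {B, J}, right has 1 {D}.
            Root J: left subtree has 1 node {B}, right has 0 { }.
        Root H: left subtree has 1 node {K}, right has 0 { }.
  Root S: left subtree has 0 nodes { }, right has 1 {M}.

U E P G V Z W J B D H K S M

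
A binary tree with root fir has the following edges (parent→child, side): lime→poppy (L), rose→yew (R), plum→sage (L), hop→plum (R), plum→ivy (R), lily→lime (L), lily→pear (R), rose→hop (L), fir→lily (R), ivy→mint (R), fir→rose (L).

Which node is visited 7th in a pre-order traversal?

Pre-order visits the node, then its left subtree, then its right subtree.
Visit fir.
At fir: go left to rose.
  Visit rose.
  At rose: go left to hop.
    Visit hop.
    At hop: no left child.
    At hop: go right to plum.
      Visit plum.
      At plum: go left to sage.
        sage is a leaf — visit sage.
      At plum: go right to ivy.
        Visit ivy.
        At ivy: no left child.
        At ivy: go right to mint.
          mint is a leaf — visit mint.
  At rose: go right to yew.
    yew is a leaf — visit yew.
At fir: go right to lily.
  Visit lily.
  At lily: go left to lime.
    Visit lime.
    At lime: go left to poppy.
      poppy is a leaf — visit poppy.
    At lime: no right child.
  At lily: go right to pear.
    pear is a leaf — visit pear.
Full pre-order sequence: fir, rose, hop, plum, sage, ivy, mint, yew, lily, lime, poppy, pear.

mint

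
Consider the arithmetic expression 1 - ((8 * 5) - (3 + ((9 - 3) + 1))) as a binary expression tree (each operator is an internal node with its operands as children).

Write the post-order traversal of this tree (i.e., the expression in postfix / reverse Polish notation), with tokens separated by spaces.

Post-order on an expression tree gives postfix notation: for each operator, emit left operand, right operand, then the operator.

1 8 5 * 3 9 3 - 1 + + - -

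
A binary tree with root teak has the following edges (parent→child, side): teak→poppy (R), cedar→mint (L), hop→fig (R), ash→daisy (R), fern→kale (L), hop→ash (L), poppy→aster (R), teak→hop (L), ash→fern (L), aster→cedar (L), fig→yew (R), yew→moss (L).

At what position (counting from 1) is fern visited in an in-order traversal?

2

In-order visits the left subtree, then the node, then the right subtree.
At teak: go left to hop.
  At hop: go left to ash.
    At ash: go left to fern.
      At fern: go left to kale.
        kale is a leaf — visit kale.
      Visit fern.
      At fern: no right child.
    Visit ash.
    At ash: go right to daisy.
      daisy is a leaf — visit daisy.
  Visit hop.
  At hop: go right to fig.
    At fig: no left child.
    Visit fig.
    At fig: go right to yew.
      At yew: go left to moss.
        moss is a leaf — visit moss.
      Visit yew.
      At yew: no right child.
Visit teak.
At teak: go right to poppy.
  At poppy: no left child.
  Visit poppy.
  At poppy: go right to aster.
    At aster: go left to cedar.
      At cedar: go left to mint.
        mint is a leaf — visit mint.
      Visit cedar.
      At cedar: no right child.
    Visit aster.
    At aster: no right child.
Full in-order sequence: kale, fern, ash, daisy, hop, fig, moss, yew, teak, poppy, mint, cedar, aster.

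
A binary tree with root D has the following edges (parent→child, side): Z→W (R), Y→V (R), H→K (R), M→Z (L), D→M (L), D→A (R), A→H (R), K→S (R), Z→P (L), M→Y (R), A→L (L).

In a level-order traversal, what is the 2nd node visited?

Level-order visits nodes level by level from the root, left to right within each level.
Level 0: D
Level 1: M, A
Level 2: Z, Y, L, H
Level 3: P, W, V, K
Level 4: S
Full level-order sequence: D, M, A, Z, Y, L, H, P, W, V, K, S.

M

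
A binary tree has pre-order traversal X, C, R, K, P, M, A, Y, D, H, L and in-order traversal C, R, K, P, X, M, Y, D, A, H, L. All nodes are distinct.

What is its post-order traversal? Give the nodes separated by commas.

P, K, R, C, D, Y, L, H, A, M, X

The first element of pre-order is the root; it splits in-order into left and right subtrees.
Root X: left subtree has 4 nodes {C, R, K, P}, right has 6 {M, Y, D, A, H, L}.
  Root C: left subtree has 0 nodes { }, right has 3 {R, K, P}.
    Root R: left subtree has 0 nodes { }, right has 2 {K, P}.
      Root K: left subtree has 0 nodes { }, right has 1 {P}.
  Root M: left subtree has 0 nodes { }, right has 5 {Y, D, A, H, L}.
    Root A: left subtree has 2 nodes {Y, D}, right has 2 {H, L}.
      Root Y: left subtree has 0 nodes { }, right has 1 {D}.
      Root H: left subtree has 0 nodes { }, right has 1 {L}.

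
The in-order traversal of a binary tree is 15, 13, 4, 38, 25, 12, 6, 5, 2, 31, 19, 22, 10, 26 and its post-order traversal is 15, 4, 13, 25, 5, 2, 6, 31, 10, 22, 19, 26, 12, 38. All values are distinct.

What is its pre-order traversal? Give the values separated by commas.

38, 13, 15, 4, 12, 25, 26, 19, 31, 6, 2, 5, 22, 10

The last element of post-order is the root; it splits in-order into left and right subtrees.
Root 38: left subtree has 3 nodes {15, 13, 4}, right has 10 {25, 12, 6, 5, 2, 31, 19, 22, 10, 26}.
  Root 13: left subtree has 1 node {15}, right has 1 {4}.
  Root 12: left subtree has 1 node {25}, right has 8 {6, 5, 2, 31, 19, 22, 10, 26}.
    Root 26: left subtree has 7 nodes {6, 5, 2, 31, 19, 22, 10}, right has 0 { }.
      Root 19: left subtree has 4 nodes {6, 5, 2, 31}, right has 2 {22, 10}.
        Root 31: left subtree has 3 nodes {6, 5, 2}, right has 0 { }.
          Root 6: left subtree has 0 nodes { }, right has 2 {5, 2}.
            Root 2: left subtree has 1 node {5}, right has 0 { }.
        Root 22: left subtree has 0 nodes { }, right has 1 {10}.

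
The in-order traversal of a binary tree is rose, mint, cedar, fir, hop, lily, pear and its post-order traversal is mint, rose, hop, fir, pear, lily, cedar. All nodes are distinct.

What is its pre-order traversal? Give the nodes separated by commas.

The last element of post-order is the root; it splits in-order into left and right subtrees.
Root cedar: left subtree has 2 nodes {rose, mint}, right has 4 {fir, hop, lily, pear}.
  Root rose: left subtree has 0 nodes { }, right has 1 {mint}.
  Root lily: left subtree has 2 nodes {fir, hop}, right has 1 {pear}.
    Root fir: left subtree has 0 nodes { }, right has 1 {hop}.

cedar, rose, mint, lily, fir, hop, pear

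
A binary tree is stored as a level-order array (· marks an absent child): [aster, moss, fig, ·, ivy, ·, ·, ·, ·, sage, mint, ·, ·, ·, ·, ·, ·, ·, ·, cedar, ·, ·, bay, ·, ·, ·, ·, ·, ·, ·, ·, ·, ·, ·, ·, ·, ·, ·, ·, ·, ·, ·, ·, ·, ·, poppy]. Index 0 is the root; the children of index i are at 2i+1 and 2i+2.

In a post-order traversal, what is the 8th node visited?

fig

Post-order visits the left subtree, then the right subtree, then the node.
At aster: go left to moss.
  At moss: no left child.
  At moss: go right to ivy.
    At ivy: go left to sage.
      At sage: go left to cedar.
        cedar is a leaf — visit cedar.
      At sage: no right child.
      Visit sage.
    At ivy: go right to mint.
      At mint: no left child.
      At mint: go right to bay.
        At bay: go left to poppy.
          poppy is a leaf — visit poppy.
        At bay: no right child.
        Visit bay.
      Visit mint.
    Visit ivy.
  Visit moss.
At aster: go right to fig.
  fig is a leaf — visit fig.
Visit aster.
Full post-order sequence: cedar, sage, poppy, bay, mint, ivy, moss, fig, aster.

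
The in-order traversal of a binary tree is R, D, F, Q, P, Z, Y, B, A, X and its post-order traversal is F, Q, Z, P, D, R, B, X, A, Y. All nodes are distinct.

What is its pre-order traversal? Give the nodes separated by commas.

The last element of post-order is the root; it splits in-order into left and right subtrees.
Root Y: left subtree has 6 nodes {R, D, F, Q, P, Z}, right has 3 {B, A, X}.
  Root R: left subtree has 0 nodes { }, right has 5 {D, F, Q, P, Z}.
    Root D: left subtree has 0 nodes { }, right has 4 {F, Q, P, Z}.
      Root P: left subtree has 2 nodes {F, Q}, right has 1 {Z}.
        Root Q: left subtree has 1 node {F}, right has 0 { }.
  Root A: left subtree has 1 node {B}, right has 1 {X}.

Y, R, D, P, Q, F, Z, A, B, X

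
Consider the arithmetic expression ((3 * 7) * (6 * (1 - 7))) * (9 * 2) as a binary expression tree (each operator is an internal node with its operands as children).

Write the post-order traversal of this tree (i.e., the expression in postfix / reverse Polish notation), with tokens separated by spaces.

3 7 * 6 1 7 - * * 9 2 * *

Post-order on an expression tree gives postfix notation: for each operator, emit left operand, right operand, then the operator.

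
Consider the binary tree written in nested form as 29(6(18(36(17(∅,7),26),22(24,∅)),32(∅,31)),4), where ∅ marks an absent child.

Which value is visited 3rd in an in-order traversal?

36

In-order visits the left subtree, then the node, then the right subtree.
At 29: go left to 6.
  At 6: go left to 18.
    At 18: go left to 36.
      At 36: go left to 17.
        At 17: no left child.
        Visit 17.
        At 17: go right to 7.
          7 is a leaf — visit 7.
      Visit 36.
      At 36: go right to 26.
        26 is a leaf — visit 26.
    Visit 18.
    At 18: go right to 22.
      At 22: go left to 24.
        24 is a leaf — visit 24.
      Visit 22.
      At 22: no right child.
  Visit 6.
  At 6: go right to 32.
    At 32: no left child.
    Visit 32.
    At 32: go right to 31.
      31 is a leaf — visit 31.
Visit 29.
At 29: go right to 4.
  4 is a leaf — visit 4.
Full in-order sequence: 17, 7, 36, 26, 18, 24, 22, 6, 32, 31, 29, 4.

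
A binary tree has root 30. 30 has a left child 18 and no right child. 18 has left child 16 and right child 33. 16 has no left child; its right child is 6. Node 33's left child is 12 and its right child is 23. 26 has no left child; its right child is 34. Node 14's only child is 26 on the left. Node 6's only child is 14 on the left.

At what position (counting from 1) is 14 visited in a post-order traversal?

3

Post-order visits the left subtree, then the right subtree, then the node.
At 30: go left to 18.
  At 18: go left to 16.
    At 16: no left child.
    At 16: go right to 6.
      At 6: go left to 14.
        At 14: go left to 26.
          At 26: no left child.
          At 26: go right to 34.
            34 is a leaf — visit 34.
          Visit 26.
        At 14: no right child.
        Visit 14.
      At 6: no right child.
      Visit 6.
    Visit 16.
  At 18: go right to 33.
    At 33: go left to 12.
      12 is a leaf — visit 12.
    At 33: go right to 23.
      23 is a leaf — visit 23.
    Visit 33.
  Visit 18.
At 30: no right child.
Visit 30.
Full post-order sequence: 34, 26, 14, 6, 16, 12, 23, 33, 18, 30.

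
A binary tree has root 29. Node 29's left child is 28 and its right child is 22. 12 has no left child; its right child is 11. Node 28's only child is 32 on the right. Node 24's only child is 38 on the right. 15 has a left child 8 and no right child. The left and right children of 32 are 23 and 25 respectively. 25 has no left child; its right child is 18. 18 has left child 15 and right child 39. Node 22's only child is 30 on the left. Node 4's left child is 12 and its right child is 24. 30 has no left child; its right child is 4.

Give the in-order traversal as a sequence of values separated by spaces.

28 23 32 25 8 15 18 39 29 30 12 11 4 24 38 22

In-order visits the left subtree, then the node, then the right subtree.
At 29: go left to 28.
  At 28: no left child.
  Visit 28.
  At 28: go right to 32.
    At 32: go left to 23.
      23 is a leaf — visit 23.
    Visit 32.
    At 32: go right to 25.
      At 25: no left child.
      Visit 25.
      At 25: go right to 18.
        At 18: go left to 15.
          At 15: go left to 8.
            8 is a leaf — visit 8.
          Visit 15.
          At 15: no right child.
        Visit 18.
        At 18: go right to 39.
          39 is a leaf — visit 39.
Visit 29.
At 29: go right to 22.
  At 22: go left to 30.
    At 30: no left child.
    Visit 30.
    At 30: go right to 4.
      At 4: go left to 12.
        At 12: no left child.
        Visit 12.
        At 12: go right to 11.
          11 is a leaf — visit 11.
      Visit 4.
      At 4: go right to 24.
        At 24: no left child.
        Visit 24.
        At 24: go right to 38.
          38 is a leaf — visit 38.
  Visit 22.
  At 22: no right child.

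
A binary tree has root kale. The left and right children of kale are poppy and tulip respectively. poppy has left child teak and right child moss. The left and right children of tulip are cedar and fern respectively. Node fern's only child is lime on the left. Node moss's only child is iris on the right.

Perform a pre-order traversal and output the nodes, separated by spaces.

kale poppy teak moss iris tulip cedar fern lime

Pre-order visits the node, then its left subtree, then its right subtree.
Visit kale.
At kale: go left to poppy.
  Visit poppy.
  At poppy: go left to teak.
    teak is a leaf — visit teak.
  At poppy: go right to moss.
    Visit moss.
    At moss: no left child.
    At moss: go right to iris.
      iris is a leaf — visit iris.
At kale: go right to tulip.
  Visit tulip.
  At tulip: go left to cedar.
    cedar is a leaf — visit cedar.
  At tulip: go right to fern.
    Visit fern.
    At fern: go left to lime.
      lime is a leaf — visit lime.
    At fern: no right child.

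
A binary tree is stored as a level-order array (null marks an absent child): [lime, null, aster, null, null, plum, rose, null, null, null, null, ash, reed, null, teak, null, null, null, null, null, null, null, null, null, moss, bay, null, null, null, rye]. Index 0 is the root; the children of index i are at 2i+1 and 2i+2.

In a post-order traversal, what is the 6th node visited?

rye

Post-order visits the left subtree, then the right subtree, then the node.
At lime: no left child.
At lime: go right to aster.
  At aster: go left to plum.
    At plum: go left to ash.
      At ash: no left child.
      At ash: go right to moss.
        moss is a leaf — visit moss.
      Visit ash.
    At plum: go right to reed.
      At reed: go left to bay.
        bay is a leaf — visit bay.
      At reed: no right child.
      Visit reed.
    Visit plum.
  At aster: go right to rose.
    At rose: no left child.
    At rose: go right to teak.
      At teak: go left to rye.
        rye is a leaf — visit rye.
      At teak: no right child.
      Visit teak.
    Visit rose.
  Visit aster.
Visit lime.
Full post-order sequence: moss, ash, bay, reed, plum, rye, teak, rose, aster, lime.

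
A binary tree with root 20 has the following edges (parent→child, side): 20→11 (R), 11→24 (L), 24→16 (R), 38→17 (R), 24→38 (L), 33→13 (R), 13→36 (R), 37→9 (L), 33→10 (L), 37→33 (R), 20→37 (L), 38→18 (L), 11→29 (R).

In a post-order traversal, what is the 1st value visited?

9

Post-order visits the left subtree, then the right subtree, then the node.
At 20: go left to 37.
  At 37: go left to 9.
    9 is a leaf — visit 9.
  At 37: go right to 33.
    At 33: go left to 10.
      10 is a leaf — visit 10.
    At 33: go right to 13.
      At 13: no left child.
      At 13: go right to 36.
        36 is a leaf — visit 36.
      Visit 13.
    Visit 33.
  Visit 37.
At 20: go right to 11.
  At 11: go left to 24.
    At 24: go left to 38.
      At 38: go left to 18.
        18 is a leaf — visit 18.
      At 38: go right to 17.
        17 is a leaf — visit 17.
      Visit 38.
    At 24: go right to 16.
      16 is a leaf — visit 16.
    Visit 24.
  At 11: go right to 29.
    29 is a leaf — visit 29.
  Visit 11.
Visit 20.
Full post-order sequence: 9, 10, 36, 13, 33, 37, 18, 17, 38, 16, 24, 29, 11, 20.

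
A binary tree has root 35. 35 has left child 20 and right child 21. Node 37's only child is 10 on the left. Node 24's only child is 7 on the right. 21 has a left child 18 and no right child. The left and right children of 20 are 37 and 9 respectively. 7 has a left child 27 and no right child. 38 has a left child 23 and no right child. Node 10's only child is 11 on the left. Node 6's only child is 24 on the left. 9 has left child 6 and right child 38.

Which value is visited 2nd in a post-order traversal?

10

Post-order visits the left subtree, then the right subtree, then the node.
At 35: go left to 20.
  At 20: go left to 37.
    At 37: go left to 10.
      At 10: go left to 11.
        11 is a leaf — visit 11.
      At 10: no right child.
      Visit 10.
    At 37: no right child.
    Visit 37.
  At 20: go right to 9.
    At 9: go left to 6.
      At 6: go left to 24.
        At 24: no left child.
        At 24: go right to 7.
          At 7: go left to 27.
            27 is a leaf — visit 27.
          At 7: no right child.
          Visit 7.
        Visit 24.
      At 6: no right child.
      Visit 6.
    At 9: go right to 38.
      At 38: go left to 23.
        23 is a leaf — visit 23.
      At 38: no right child.
      Visit 38.
    Visit 9.
  Visit 20.
At 35: go right to 21.
  At 21: go left to 18.
    18 is a leaf — visit 18.
  At 21: no right child.
  Visit 21.
Visit 35.
Full post-order sequence: 11, 10, 37, 27, 7, 24, 6, 23, 38, 9, 20, 18, 21, 35.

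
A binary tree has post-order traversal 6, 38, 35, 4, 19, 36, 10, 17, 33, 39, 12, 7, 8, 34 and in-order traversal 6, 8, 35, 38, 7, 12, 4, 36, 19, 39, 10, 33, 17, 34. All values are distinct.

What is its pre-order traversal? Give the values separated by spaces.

The last element of post-order is the root; it splits in-order into left and right subtrees.
Root 34: left subtree has 13 nodes {6, 8, 35, 38, 7, 12, 4, 36, 19, 39, 10, 33, 17}, right has 0 { }.
  Root 8: left subtree has 1 node {6}, right has 11 {35, 38, 7, 12, 4, 36, 19, 39, 10, 33, 17}.
    Root 7: left subtree has 2 nodes {35, 38}, right has 8 {12, 4, 36, 19, 39, 10, 33, 17}.
      Root 35: left subtree has 0 nodes { }, right has 1 {38}.
      Root 12: left subtree has 0 nodes { }, right has 7 {4, 36, 19, 39, 10, 33, 17}.
        Root 39: left subtree has 3 nodes {4, 36, 19}, right has 3 {10, 33, 17}.
          Root 36: left subtree has 1 node {4}, right has 1 {19}.
          Root 33: left subtree has 1 node {10}, right has 1 {17}.

34 8 6 7 35 38 12 39 36 4 19 33 10 17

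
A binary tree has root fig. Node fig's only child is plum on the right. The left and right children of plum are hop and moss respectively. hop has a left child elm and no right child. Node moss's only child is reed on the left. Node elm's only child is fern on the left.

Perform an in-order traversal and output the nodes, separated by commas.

In-order visits the left subtree, then the node, then the right subtree.
At fig: no left child.
Visit fig.
At fig: go right to plum.
  At plum: go left to hop.
    At hop: go left to elm.
      At elm: go left to fern.
        fern is a leaf — visit fern.
      Visit elm.
      At elm: no right child.
    Visit hop.
    At hop: no right child.
  Visit plum.
  At plum: go right to moss.
    At moss: go left to reed.
      reed is a leaf — visit reed.
    Visit moss.
    At moss: no right child.

fig, fern, elm, hop, plum, reed, moss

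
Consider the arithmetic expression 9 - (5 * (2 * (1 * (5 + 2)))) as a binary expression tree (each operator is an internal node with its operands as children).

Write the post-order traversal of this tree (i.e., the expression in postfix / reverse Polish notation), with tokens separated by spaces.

Post-order on an expression tree gives postfix notation: for each operator, emit left operand, right operand, then the operator.

9 5 2 1 5 2 + * * * -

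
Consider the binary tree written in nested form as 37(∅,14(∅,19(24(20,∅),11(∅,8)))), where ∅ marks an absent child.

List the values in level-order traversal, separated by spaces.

Level-order visits nodes level by level from the root, left to right within each level.
Level 0: 37
Level 1: 14
Level 2: 19
Level 3: 24, 11
Level 4: 20, 8

37 14 19 24 11 20 8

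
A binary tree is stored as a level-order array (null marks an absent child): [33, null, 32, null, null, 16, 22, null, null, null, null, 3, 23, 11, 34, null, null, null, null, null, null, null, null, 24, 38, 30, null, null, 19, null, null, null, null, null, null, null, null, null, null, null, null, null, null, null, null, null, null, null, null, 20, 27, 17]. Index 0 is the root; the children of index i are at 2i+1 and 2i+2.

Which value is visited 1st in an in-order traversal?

33

In-order visits the left subtree, then the node, then the right subtree.
At 33: no left child.
Visit 33.
At 33: go right to 32.
  At 32: go left to 16.
    At 16: go left to 3.
      At 3: go left to 24.
        24 is a leaf — visit 24.
      Visit 3.
      At 3: go right to 38.
        At 38: go left to 20.
          20 is a leaf — visit 20.
        Visit 38.
        At 38: go right to 27.
          27 is a leaf — visit 27.
    Visit 16.
    At 16: go right to 23.
      At 23: go left to 30.
        At 30: go left to 17.
          17 is a leaf — visit 17.
        Visit 30.
        At 30: no right child.
      Visit 23.
      At 23: no right child.
  Visit 32.
  At 32: go right to 22.
    At 22: go left to 11.
      At 11: no left child.
      Visit 11.
      At 11: go right to 19.
        19 is a leaf — visit 19.
    Visit 22.
    At 22: go right to 34.
      34 is a leaf — visit 34.
Full in-order sequence: 33, 24, 3, 20, 38, 27, 16, 17, 30, 23, 32, 11, 19, 22, 34.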